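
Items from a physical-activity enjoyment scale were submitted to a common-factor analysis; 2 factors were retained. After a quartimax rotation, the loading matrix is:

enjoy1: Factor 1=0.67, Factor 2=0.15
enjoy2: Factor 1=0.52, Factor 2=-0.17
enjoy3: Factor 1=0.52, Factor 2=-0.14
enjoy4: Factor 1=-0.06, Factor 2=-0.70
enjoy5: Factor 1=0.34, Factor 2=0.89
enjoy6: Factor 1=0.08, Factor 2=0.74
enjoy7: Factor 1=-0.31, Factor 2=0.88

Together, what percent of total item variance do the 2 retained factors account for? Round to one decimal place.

Communalities: 0.4714, 0.2993, 0.2900, 0.4936, 0.9077, 0.5540, 0.8705; Σh² = 3.8865.
Total variance with 7 standardized items is 7, so the solution explains 3.8865/7 = 0.5552 = 55.52%.

55.5%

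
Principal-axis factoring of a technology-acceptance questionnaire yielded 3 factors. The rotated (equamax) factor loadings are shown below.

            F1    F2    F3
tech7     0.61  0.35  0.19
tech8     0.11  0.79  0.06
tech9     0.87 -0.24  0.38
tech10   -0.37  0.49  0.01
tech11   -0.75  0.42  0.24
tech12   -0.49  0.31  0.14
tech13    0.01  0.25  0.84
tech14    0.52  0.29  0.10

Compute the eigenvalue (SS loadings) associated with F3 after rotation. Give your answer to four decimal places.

0.9770

SS loadings for F3 = 0.19² + 0.06² + 0.38² + 0.01² + 0.24² + 0.14² + 0.84² + 0.10² = 0.0361 + 0.0036 + 0.1444 + 0.0001 + 0.0576 + 0.0196 + 0.7056 + 0.0100 = 0.9770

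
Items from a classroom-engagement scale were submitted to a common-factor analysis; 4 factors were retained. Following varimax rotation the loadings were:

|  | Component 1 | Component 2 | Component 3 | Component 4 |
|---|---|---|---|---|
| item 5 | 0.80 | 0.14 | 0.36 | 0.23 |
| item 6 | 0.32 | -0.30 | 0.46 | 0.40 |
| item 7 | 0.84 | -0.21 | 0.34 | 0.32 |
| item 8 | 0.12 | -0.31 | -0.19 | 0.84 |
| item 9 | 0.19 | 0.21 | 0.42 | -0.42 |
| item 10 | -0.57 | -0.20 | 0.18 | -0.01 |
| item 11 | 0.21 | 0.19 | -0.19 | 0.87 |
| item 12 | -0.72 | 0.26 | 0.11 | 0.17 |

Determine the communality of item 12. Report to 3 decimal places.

0.627

h² = (-0.72)² + 0.26² + 0.11² + 0.17² = 0.5184 + 0.0676 + 0.0121 + 0.0289 = 0.6270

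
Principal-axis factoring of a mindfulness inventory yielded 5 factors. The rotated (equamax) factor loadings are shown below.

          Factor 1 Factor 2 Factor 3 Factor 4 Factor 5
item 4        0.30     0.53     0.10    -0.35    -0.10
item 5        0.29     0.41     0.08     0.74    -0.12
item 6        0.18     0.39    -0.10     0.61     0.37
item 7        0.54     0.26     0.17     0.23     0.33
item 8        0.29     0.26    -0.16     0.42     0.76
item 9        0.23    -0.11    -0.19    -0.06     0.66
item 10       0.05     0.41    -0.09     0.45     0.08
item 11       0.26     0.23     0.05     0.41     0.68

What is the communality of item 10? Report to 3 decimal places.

0.388

h² = 0.05² + 0.41² + (-0.09)² + 0.45² + 0.08² = 0.0025 + 0.1681 + 0.0081 + 0.2025 + 0.0064 = 0.3876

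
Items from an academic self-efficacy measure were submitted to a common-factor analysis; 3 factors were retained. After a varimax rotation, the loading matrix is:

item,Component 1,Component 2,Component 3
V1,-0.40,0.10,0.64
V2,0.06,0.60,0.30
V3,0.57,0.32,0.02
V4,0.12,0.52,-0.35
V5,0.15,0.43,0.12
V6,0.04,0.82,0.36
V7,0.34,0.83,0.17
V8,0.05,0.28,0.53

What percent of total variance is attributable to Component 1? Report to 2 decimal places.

SS loadings for Component 1 = (-0.40)² + 0.06² + 0.57² + 0.12² + 0.15² + 0.04² + 0.34² + 0.05² = 0.6451
With 8 standardized items, total variance = 8. Proportion = 0.6451/8 = 0.0806 → 8.06%.

8.06%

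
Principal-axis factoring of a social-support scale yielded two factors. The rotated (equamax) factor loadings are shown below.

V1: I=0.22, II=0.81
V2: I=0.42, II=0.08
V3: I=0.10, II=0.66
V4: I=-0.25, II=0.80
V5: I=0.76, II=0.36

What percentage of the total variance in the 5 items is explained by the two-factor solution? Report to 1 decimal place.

SS loadings by factor: 0.8749, 1.8677; total = 2.7426.
Total variance with 5 standardized items is 5, so the solution explains 2.7426/5 = 0.5485 = 54.85%.

54.9%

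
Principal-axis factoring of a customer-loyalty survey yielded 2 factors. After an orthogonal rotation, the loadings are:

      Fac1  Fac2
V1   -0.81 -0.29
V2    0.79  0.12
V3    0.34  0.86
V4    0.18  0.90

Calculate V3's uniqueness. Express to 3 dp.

0.145

h² = 0.34² + 0.86² = 0.1156 + 0.7396 = 0.8552
Uniqueness u² = 1 − h² = 1 − 0.8552 = 0.1448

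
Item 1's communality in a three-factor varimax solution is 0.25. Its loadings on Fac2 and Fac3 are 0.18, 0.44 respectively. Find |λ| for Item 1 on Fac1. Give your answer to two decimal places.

0.15

Under orthogonal rotation h² = Σλ², so λ_Fac1² = h² − (0.2260) = 0.25 − 0.2260 = 0.0240.
|λ| = √0.0240 = 0.1549.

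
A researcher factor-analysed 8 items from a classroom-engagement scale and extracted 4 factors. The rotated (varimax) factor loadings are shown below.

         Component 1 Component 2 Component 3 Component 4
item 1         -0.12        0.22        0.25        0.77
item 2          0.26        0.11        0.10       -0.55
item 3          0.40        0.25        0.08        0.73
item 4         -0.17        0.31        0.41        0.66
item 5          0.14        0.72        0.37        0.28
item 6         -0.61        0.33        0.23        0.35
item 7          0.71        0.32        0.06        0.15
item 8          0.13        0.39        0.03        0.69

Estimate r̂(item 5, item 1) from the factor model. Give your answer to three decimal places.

r̂ = Σ λ_i·λ_j across factors = (0.14)(-0.12) + (0.72)(0.22) + (0.37)(0.25) + (0.28)(0.77)
  = -0.0168 +0.1584 +0.0925 +0.2156 = 0.4497

0.450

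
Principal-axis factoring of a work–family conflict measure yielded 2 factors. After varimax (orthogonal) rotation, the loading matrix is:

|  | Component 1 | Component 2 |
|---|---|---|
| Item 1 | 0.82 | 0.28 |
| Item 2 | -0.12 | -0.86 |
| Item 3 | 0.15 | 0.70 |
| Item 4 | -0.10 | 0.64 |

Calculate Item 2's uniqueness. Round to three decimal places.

h² = (-0.12)² + (-0.86)² = 0.0144 + 0.7396 = 0.7540
Uniqueness u² = 1 − h² = 1 − 0.7540 = 0.2460

0.246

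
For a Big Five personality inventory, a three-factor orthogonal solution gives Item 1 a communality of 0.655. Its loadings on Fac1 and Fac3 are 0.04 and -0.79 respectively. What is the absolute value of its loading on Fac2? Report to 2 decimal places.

Under orthogonal rotation h² = Σλ², so λ_Fac2² = h² − (0.6257) = 0.655 − 0.6257 = 0.0293.
|λ| = √0.0293 = 0.1712.

0.17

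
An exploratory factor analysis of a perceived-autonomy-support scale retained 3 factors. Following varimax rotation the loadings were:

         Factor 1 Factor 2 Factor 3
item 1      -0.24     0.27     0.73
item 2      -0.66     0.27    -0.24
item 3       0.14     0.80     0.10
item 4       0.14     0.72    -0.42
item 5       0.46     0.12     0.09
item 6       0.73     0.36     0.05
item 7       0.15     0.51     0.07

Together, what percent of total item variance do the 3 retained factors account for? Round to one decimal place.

SS loadings by factor: 1.2994, 1.7083, 0.7924; total = 3.8001.
Total variance with 7 standardized items is 7, so the solution explains 3.8001/7 = 0.5429 = 54.29%.

54.3%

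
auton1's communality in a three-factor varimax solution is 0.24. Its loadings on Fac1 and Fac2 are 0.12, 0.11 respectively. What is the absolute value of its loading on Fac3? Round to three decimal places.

Under orthogonal rotation h² = Σλ², so λ_Fac3² = h² − (0.0265) = 0.24 − 0.0265 = 0.2135.
|λ| = √0.2135 = 0.4621.

0.462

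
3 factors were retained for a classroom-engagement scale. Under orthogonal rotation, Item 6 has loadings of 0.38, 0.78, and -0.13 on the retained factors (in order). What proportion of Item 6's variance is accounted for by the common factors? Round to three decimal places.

h² = 0.38² + 0.78² + (-0.13)² = 0.1444 + 0.6084 + 0.0169 = 0.7697

0.770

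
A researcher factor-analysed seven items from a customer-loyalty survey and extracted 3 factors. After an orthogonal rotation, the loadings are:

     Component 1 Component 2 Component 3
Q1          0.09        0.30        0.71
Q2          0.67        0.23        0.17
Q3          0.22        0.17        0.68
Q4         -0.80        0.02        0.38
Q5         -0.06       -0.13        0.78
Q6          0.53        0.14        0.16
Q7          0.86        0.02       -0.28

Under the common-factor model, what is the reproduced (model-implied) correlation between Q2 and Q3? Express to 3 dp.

0.302

r̂ = Σ λ_i·λ_j across factors = (0.67)(0.22) + (0.23)(0.17) + (0.17)(0.68)
  = +0.1474 +0.0391 +0.1156 = 0.3021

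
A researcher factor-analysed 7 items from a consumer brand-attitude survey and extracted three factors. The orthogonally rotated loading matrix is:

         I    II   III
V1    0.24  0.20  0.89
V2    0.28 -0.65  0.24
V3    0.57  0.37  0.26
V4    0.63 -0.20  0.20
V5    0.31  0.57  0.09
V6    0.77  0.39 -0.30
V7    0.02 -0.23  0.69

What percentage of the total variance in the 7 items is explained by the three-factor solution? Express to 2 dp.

SS loadings by factor: 1.5472, 1.1693, 1.5315; total = 4.2480.
Total variance with 7 standardized items is 7, so the solution explains 4.2480/7 = 0.6069 = 60.69%.

60.69%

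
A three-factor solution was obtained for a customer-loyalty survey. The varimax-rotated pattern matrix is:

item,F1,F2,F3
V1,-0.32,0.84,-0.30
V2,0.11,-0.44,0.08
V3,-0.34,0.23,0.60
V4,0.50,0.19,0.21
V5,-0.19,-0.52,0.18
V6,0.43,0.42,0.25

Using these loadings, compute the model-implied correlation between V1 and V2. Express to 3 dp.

r̂ = Σ λ_i·λ_j across factors = (-0.32)(0.11) + (0.84)(-0.44) + (-0.30)(0.08)
  = -0.0352 -0.3696 -0.0240 = -0.4288

-0.429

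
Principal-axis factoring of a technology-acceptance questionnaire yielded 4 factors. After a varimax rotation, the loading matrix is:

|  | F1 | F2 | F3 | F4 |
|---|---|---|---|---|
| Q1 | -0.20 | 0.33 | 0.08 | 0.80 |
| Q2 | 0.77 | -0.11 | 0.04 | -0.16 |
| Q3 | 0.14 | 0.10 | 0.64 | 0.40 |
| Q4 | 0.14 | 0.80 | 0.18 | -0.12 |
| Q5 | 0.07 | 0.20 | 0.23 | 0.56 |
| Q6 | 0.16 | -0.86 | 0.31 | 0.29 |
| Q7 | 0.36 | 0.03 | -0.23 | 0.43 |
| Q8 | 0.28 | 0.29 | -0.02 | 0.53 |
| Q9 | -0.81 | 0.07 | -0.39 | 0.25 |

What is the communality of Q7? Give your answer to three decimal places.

0.368

h² = 0.36² + 0.03² + (-0.23)² + 0.43² = 0.1296 + 0.0009 + 0.0529 + 0.1849 = 0.3683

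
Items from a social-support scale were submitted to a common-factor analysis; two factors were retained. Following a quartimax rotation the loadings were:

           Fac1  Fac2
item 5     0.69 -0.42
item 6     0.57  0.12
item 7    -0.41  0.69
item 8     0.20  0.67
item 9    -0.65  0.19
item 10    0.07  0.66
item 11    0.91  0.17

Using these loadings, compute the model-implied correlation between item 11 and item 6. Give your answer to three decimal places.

0.539

r̂ = Σ λ_i·λ_j across factors = (0.91)(0.57) + (0.17)(0.12)
  = +0.5187 +0.0204 = 0.5391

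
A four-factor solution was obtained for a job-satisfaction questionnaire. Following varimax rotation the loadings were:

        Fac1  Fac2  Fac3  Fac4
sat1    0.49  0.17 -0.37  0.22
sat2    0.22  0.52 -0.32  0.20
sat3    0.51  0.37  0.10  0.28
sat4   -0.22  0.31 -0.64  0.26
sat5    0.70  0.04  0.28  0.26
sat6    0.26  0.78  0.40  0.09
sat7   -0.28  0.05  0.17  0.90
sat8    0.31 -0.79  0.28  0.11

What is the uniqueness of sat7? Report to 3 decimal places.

0.080

h² = (-0.28)² + 0.05² + 0.17² + 0.90² = 0.0784 + 0.0025 + 0.0289 + 0.8100 = 0.9198
Uniqueness u² = 1 − h² = 1 − 0.9198 = 0.0802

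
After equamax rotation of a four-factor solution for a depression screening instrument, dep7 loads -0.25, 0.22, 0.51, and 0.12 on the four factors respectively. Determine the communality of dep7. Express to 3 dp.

h² = (-0.25)² + 0.22² + 0.51² + 0.12² = 0.0625 + 0.0484 + 0.2601 + 0.0144 = 0.3854

0.385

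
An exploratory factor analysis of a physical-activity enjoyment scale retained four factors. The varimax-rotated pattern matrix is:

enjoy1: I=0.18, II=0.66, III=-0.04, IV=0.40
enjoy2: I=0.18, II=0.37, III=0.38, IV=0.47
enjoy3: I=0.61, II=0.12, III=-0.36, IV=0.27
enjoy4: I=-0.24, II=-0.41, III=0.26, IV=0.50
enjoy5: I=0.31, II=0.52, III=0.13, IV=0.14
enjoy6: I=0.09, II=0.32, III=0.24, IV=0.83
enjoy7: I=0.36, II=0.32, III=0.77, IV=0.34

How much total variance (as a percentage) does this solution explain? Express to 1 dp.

Communalities: 0.6296, 0.5346, 0.5890, 0.5433, 0.4030, 0.8570, 0.9405; Σh² = 4.4970.
Total variance with 7 standardized items is 7, so the solution explains 4.4970/7 = 0.6424 = 64.24%.

64.2%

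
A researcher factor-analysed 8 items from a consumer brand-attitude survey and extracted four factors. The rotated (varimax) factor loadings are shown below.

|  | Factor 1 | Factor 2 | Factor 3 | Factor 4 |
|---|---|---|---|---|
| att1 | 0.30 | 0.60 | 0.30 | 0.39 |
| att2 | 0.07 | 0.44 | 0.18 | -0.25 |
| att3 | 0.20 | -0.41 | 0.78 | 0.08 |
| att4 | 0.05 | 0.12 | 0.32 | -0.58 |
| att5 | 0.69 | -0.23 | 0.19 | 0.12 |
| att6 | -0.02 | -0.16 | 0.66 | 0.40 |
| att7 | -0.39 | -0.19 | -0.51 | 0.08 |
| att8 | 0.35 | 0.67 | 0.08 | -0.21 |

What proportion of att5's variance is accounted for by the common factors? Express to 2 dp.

0.58

h² = 0.69² + (-0.23)² + 0.19² + 0.12² = 0.4761 + 0.0529 + 0.0361 + 0.0144 = 0.5795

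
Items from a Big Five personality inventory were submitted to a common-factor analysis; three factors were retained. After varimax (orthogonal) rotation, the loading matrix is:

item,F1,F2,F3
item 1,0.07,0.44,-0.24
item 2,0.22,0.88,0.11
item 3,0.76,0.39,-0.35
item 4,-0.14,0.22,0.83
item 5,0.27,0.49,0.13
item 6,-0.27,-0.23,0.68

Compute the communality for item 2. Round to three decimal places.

0.835

h² = 0.22² + 0.88² + 0.11² = 0.0484 + 0.7744 + 0.0121 = 0.8349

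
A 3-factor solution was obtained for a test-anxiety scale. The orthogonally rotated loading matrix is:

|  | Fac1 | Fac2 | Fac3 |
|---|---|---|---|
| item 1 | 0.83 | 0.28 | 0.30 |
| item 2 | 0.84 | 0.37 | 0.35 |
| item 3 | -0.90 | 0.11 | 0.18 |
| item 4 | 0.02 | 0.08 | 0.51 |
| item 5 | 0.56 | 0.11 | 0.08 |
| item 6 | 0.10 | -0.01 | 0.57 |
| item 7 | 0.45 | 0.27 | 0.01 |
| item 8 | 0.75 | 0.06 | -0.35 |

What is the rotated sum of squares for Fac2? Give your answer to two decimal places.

0.32

SS loadings for Fac2 = 0.28² + 0.37² + 0.11² + 0.08² + 0.11² + (-0.01)² + 0.27² + 0.06² = 0.0784 + 0.1369 + 0.0121 + 0.0064 + 0.0121 + 0.0001 + 0.0729 + 0.0036 = 0.3225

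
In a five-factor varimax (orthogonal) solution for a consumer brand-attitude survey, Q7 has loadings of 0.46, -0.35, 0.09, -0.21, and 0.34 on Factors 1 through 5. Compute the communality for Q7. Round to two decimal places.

h² = 0.46² + (-0.35)² + 0.09² + (-0.21)² + 0.34² = 0.2116 + 0.1225 + 0.0081 + 0.0441 + 0.1156 = 0.5019

0.50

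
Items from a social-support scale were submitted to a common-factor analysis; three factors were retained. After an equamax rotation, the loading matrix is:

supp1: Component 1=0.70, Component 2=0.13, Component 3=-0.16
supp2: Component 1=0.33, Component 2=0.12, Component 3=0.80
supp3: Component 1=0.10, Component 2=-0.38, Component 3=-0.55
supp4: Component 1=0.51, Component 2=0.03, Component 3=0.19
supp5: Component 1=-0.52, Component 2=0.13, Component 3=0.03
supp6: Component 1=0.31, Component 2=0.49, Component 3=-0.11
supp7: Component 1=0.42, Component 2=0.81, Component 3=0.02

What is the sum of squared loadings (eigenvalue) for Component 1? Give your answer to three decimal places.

1.412

SS loadings for Component 1 = 0.70² + 0.33² + 0.10² + 0.51² + (-0.52)² + 0.31² + 0.42² = 0.4900 + 0.1089 + 0.0100 + 0.2601 + 0.2704 + 0.0961 + 0.1764 = 1.4119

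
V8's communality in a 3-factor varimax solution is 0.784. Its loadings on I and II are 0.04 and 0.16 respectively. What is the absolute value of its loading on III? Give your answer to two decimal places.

Under orthogonal rotation h² = Σλ², so λ_III² = h² − (0.0272) = 0.784 − 0.0272 = 0.7568.
|λ| = √0.7568 = 0.8699.

0.87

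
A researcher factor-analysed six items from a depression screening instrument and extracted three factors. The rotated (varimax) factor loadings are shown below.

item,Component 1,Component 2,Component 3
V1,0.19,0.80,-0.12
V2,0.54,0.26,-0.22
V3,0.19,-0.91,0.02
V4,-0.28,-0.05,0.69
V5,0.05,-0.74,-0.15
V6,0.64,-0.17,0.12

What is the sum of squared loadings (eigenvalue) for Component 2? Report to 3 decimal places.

SS loadings for Component 2 = 0.80² + 0.26² + (-0.91)² + (-0.05)² + (-0.74)² + (-0.17)² = 0.6400 + 0.0676 + 0.8281 + 0.0025 + 0.5476 + 0.0289 = 2.1147

2.115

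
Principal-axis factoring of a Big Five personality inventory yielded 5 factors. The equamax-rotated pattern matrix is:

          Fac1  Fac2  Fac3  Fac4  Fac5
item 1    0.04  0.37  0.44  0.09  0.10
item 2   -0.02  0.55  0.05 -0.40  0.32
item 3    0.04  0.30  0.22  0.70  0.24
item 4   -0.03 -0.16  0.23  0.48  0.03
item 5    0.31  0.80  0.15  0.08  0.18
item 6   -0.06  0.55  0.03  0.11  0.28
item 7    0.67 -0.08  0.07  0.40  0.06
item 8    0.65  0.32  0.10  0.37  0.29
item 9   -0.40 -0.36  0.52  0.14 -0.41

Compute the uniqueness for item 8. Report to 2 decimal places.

h² = 0.65² + 0.32² + 0.10² + 0.37² + 0.29² = 0.4225 + 0.1024 + 0.0100 + 0.1369 + 0.0841 = 0.7559
Uniqueness u² = 1 − h² = 1 − 0.7559 = 0.2441

0.24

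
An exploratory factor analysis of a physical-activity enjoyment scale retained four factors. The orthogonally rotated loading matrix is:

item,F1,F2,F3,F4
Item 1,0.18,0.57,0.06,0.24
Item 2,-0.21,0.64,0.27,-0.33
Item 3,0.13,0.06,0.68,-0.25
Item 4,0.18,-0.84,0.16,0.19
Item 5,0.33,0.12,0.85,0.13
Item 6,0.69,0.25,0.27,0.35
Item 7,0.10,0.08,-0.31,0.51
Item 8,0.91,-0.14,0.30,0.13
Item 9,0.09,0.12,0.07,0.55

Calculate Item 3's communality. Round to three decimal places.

0.545

h² = 0.13² + 0.06² + 0.68² + (-0.25)² = 0.0169 + 0.0036 + 0.4624 + 0.0625 = 0.5454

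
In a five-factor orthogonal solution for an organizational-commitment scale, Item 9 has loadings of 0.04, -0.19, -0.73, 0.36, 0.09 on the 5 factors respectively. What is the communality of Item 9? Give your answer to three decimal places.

0.708

h² = 0.04² + (-0.19)² + (-0.73)² + 0.36² + 0.09² = 0.0016 + 0.0361 + 0.5329 + 0.1296 + 0.0081 = 0.7083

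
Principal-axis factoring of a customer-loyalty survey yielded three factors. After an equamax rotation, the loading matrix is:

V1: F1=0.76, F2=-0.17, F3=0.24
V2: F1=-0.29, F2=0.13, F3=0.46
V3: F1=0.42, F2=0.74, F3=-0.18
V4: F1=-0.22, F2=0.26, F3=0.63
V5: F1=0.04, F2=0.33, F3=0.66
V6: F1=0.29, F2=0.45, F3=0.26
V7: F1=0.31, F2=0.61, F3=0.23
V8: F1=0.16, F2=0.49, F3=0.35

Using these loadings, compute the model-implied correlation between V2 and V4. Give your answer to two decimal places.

0.39

r̂ = Σ λ_i·λ_j across factors = (-0.29)(-0.22) + (0.13)(0.26) + (0.46)(0.63)
  = +0.0638 +0.0338 +0.2898 = 0.3874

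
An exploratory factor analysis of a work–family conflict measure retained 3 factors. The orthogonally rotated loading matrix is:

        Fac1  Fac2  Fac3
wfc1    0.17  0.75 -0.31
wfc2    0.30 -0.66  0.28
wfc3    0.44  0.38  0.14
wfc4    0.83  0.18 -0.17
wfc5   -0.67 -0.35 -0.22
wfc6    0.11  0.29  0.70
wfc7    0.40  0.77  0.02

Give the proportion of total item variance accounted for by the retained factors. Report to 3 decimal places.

SS loadings by factor: 1.6224, 1.9744, 0.7618; total = 4.3586.
Total variance with 7 standardized items is 7, so the solution explains 4.3586/7 = 0.6227.

0.623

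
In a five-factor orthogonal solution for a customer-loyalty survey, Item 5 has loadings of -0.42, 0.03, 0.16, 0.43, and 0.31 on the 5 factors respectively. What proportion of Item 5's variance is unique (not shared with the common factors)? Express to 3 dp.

h² = (-0.42)² + 0.03² + 0.16² + 0.43² + 0.31² = 0.1764 + 0.0009 + 0.0256 + 0.1849 + 0.0961 = 0.4839
Uniqueness u² = 1 − h² = 1 − 0.4839 = 0.5161

0.516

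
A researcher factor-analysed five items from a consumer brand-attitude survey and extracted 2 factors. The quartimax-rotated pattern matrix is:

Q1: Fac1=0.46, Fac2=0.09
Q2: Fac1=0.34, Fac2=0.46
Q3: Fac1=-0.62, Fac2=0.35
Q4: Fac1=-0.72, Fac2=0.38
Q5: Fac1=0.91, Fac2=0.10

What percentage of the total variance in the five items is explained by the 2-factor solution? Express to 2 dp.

51.09%

SS loadings by factor: 2.0581, 0.4966; total = 2.5547.
Total variance with 5 standardized items is 5, so the solution explains 2.5547/5 = 0.5109 = 51.09%.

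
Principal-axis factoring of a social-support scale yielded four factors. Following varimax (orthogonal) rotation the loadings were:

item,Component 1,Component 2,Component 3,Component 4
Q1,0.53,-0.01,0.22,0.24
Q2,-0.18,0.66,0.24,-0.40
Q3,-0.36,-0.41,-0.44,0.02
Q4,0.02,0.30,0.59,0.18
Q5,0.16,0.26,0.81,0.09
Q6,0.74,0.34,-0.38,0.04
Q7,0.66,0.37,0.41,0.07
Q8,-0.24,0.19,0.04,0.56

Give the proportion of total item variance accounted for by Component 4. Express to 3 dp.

0.072

SS loadings for Component 4 = 0.24² + (-0.40)² + 0.02² + 0.18² + 0.09² + 0.04² + 0.07² + 0.56² = 0.5786
Proportion of variance = 0.5786 / 8 = 0.0723.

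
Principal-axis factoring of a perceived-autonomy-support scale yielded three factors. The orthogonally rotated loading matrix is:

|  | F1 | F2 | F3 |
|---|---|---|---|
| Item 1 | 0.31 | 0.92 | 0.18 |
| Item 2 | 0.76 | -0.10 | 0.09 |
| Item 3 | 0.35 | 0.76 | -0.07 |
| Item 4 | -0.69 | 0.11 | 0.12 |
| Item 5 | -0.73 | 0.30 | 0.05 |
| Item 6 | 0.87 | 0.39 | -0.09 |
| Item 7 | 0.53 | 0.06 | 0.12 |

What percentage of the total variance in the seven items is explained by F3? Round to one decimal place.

SS loadings for F3 = 0.18² + 0.09² + (-0.07)² + 0.12² + 0.05² + (-0.09)² + 0.12² = 0.0848
With 7 standardized items, total variance = 7. Proportion = 0.0848/7 = 0.0121 → 1.21%.

1.2%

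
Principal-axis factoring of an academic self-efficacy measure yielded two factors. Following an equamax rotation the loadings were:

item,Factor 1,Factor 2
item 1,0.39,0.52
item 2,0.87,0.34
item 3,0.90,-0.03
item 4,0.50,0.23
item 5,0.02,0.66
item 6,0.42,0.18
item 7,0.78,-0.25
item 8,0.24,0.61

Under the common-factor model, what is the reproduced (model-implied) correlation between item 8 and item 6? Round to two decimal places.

r̂ = Σ λ_i·λ_j across factors = (0.24)(0.42) + (0.61)(0.18)
  = +0.1008 +0.1098 = 0.2106

0.21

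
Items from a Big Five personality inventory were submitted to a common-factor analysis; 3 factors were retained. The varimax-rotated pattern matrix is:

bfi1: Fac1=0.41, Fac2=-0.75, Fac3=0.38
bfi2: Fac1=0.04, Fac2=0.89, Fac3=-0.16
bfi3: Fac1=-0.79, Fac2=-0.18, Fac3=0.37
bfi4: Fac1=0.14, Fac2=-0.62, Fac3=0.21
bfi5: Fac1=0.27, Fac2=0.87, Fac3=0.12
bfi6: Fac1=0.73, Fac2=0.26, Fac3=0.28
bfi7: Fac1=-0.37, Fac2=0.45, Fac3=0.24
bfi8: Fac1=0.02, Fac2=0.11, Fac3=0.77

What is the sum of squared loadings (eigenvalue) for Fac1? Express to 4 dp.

SS loadings for Fac1 = 0.41² + 0.04² + (-0.79)² + 0.14² + 0.27² + 0.73² + (-0.37)² + 0.02² = 0.1681 + 0.0016 + 0.6241 + 0.0196 + 0.0729 + 0.5329 + 0.1369 + 0.0004 = 1.5565

1.5565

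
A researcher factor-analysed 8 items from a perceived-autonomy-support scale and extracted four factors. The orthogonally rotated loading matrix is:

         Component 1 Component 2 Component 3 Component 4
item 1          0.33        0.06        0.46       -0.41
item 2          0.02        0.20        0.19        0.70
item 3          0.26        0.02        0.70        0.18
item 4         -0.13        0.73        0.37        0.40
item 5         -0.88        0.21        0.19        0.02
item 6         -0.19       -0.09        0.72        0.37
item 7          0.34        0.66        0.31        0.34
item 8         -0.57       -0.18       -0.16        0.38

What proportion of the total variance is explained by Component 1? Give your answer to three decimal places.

0.181

SS loadings for Component 1 = 0.33² + 0.02² + 0.26² + (-0.13)² + (-0.88)² + (-0.19)² + 0.34² + (-0.57)² = 1.4448
Proportion of variance = 1.4448 / 8 = 0.1806.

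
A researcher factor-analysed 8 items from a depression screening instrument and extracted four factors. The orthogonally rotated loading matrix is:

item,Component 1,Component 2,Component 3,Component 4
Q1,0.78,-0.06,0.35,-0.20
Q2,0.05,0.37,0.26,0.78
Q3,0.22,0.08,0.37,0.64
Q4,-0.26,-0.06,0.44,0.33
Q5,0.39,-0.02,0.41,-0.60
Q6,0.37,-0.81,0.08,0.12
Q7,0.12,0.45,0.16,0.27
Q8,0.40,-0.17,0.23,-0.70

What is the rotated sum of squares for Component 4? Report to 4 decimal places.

SS loadings for Component 4 = (-0.20)² + 0.78² + 0.64² + 0.33² + (-0.60)² + 0.12² + 0.27² + (-0.70)² = 0.0400 + 0.6084 + 0.4096 + 0.1089 + 0.3600 + 0.0144 + 0.0729 + 0.4900 = 2.1042

2.1042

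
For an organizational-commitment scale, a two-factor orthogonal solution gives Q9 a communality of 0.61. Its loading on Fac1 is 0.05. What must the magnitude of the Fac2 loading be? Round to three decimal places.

0.779

Under orthogonal rotation h² = Σλ², so λ_Fac2² = h² − (0.0025) = 0.61 − 0.0025 = 0.6075.
|λ| = √0.6075 = 0.7794.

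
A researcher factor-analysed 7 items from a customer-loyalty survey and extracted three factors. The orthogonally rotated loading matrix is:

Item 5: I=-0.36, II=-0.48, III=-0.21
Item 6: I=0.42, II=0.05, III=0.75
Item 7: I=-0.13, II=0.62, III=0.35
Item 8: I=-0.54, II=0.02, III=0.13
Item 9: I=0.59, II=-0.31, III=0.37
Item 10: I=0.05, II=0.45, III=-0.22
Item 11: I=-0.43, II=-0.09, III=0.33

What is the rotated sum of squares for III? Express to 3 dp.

1.040

SS loadings for III = (-0.21)² + 0.75² + 0.35² + 0.13² + 0.37² + (-0.22)² + 0.33² = 0.0441 + 0.5625 + 0.1225 + 0.0169 + 0.1369 + 0.0484 + 0.1089 = 1.0402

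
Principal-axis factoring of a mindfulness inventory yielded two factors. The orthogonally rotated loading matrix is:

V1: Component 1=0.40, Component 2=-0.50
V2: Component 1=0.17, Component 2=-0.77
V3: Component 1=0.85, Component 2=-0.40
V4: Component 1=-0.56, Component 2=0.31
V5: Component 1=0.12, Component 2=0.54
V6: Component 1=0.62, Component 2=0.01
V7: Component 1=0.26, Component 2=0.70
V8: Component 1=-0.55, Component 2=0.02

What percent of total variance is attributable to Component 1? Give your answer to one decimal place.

24.9%

SS loadings for Component 1 = 0.40² + 0.17² + 0.85² + (-0.56)² + 0.12² + 0.62² + 0.26² + (-0.55)² = 1.9939
With 8 standardized items, total variance = 8. Proportion = 1.9939/8 = 0.2492 → 24.92%.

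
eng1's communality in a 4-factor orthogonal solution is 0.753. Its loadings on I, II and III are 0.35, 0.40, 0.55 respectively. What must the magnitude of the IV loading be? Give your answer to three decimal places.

Under orthogonal rotation h² = Σλ², so λ_IV² = h² − (0.5850) = 0.753 − 0.5850 = 0.1680.
|λ| = √0.1680 = 0.4099.

0.410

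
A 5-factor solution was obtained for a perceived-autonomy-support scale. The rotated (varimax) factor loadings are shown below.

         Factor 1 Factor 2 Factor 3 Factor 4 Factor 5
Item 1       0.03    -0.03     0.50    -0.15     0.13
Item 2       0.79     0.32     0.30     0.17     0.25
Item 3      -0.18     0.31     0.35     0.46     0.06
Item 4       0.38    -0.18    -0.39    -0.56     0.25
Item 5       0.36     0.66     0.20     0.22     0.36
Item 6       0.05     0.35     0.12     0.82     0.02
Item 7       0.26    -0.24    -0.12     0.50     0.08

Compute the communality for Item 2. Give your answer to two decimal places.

h² = 0.79² + 0.32² + 0.30² + 0.17² + 0.25² = 0.6241 + 0.1024 + 0.0900 + 0.0289 + 0.0625 = 0.9079

0.91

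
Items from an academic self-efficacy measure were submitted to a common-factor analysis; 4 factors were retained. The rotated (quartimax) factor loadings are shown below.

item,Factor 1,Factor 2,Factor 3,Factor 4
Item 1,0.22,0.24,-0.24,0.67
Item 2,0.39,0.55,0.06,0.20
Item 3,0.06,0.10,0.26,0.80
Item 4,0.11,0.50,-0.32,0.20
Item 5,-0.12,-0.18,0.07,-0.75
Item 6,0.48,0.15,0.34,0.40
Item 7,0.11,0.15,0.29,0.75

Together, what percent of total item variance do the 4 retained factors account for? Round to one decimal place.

SS loadings by factor: 0.4731, 0.6975, 0.4358, 2.4539; total = 4.0603.
Total variance with 7 standardized items is 7, so the solution explains 4.0603/7 = 0.5800 = 58.00%.

58.0%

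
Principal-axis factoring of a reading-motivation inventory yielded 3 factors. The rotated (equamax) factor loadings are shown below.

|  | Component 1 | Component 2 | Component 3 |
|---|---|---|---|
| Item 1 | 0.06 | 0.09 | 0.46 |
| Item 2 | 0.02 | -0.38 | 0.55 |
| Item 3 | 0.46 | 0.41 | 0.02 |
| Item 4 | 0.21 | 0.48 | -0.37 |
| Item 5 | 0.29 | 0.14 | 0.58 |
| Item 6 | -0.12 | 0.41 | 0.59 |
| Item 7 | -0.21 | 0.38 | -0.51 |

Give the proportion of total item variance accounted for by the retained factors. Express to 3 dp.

0.412

SS loadings by factor: 0.4023, 0.8831, 1.5960; total = 2.8814.
Total variance with 7 standardized items is 7, so the solution explains 2.8814/7 = 0.4116.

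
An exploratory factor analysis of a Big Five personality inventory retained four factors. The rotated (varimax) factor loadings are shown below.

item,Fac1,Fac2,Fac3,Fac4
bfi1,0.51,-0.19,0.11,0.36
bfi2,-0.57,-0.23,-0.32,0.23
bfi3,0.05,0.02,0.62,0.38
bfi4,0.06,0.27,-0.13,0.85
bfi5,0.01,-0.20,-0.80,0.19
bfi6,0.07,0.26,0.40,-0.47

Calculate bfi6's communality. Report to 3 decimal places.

h² = 0.07² + 0.26² + 0.40² + (-0.47)² = 0.0049 + 0.0676 + 0.1600 + 0.2209 = 0.4534

0.453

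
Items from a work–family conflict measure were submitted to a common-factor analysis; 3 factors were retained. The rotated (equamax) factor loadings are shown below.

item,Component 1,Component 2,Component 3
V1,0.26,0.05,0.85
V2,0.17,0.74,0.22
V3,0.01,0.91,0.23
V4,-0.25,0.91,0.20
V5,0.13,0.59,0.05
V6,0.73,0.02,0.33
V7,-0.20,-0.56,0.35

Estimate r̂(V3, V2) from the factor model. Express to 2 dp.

r̂ = Σ λ_i·λ_j across factors = (0.01)(0.17) + (0.91)(0.74) + (0.23)(0.22)
  = +0.0017 +0.6734 +0.0506 = 0.7257

0.73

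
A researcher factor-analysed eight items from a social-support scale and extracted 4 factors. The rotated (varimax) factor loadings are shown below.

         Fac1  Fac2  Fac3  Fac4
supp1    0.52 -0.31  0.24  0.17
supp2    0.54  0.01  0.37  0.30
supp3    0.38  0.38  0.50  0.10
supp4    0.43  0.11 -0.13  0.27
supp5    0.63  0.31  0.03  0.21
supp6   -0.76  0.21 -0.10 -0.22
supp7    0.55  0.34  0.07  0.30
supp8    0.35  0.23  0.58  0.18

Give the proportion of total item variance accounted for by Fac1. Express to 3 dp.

0.286

SS loadings for Fac1 = 0.52² + 0.54² + 0.38² + 0.43² + 0.63² + (-0.76)² + 0.55² + 0.35² = 2.2908
Proportion of variance = 2.2908 / 8 = 0.2863.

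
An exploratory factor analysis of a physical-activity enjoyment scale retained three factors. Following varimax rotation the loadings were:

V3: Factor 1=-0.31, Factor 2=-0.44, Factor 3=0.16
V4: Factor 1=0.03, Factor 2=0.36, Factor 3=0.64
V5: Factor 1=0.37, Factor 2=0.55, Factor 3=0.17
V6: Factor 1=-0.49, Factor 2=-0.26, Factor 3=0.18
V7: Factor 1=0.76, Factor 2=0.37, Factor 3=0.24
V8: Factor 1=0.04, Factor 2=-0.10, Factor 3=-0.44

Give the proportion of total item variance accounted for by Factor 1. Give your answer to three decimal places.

0.176

SS loadings for Factor 1 = (-0.31)² + 0.03² + 0.37² + (-0.49)² + 0.76² + 0.04² = 1.0532
Proportion of variance = 1.0532 / 6 = 0.1755.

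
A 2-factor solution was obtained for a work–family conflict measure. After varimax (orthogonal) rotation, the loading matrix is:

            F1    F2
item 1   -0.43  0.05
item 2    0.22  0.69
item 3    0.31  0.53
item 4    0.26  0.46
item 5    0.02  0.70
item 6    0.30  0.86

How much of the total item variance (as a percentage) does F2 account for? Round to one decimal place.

SS loadings for F2 = 0.05² + 0.69² + 0.53² + 0.46² + 0.70² + 0.86² = 2.2007
With 6 standardized items, total variance = 6. Proportion = 2.2007/6 = 0.3668 → 36.68%.

36.7%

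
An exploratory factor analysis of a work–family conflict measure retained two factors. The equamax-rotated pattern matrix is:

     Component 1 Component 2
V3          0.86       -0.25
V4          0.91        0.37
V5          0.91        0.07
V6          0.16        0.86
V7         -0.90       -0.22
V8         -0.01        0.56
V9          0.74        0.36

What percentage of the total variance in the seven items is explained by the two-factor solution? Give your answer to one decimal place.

74.5%

Communalities: 0.8021, 0.9650, 0.8330, 0.7652, 0.8584, 0.3137, 0.6772; Σh² = 5.2146.
Total variance with 7 standardized items is 7, so the solution explains 5.2146/7 = 0.7449 = 74.49%.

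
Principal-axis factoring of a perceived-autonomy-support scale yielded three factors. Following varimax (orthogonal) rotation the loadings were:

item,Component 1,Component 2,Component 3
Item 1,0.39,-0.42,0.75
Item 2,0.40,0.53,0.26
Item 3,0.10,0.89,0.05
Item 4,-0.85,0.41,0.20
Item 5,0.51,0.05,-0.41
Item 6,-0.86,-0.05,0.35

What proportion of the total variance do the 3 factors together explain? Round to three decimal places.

SS loadings by factor: 2.0443, 1.4225, 0.9632; total = 4.4300.
Total variance with 6 standardized items is 6, so the solution explains 4.4300/6 = 0.7383.

0.738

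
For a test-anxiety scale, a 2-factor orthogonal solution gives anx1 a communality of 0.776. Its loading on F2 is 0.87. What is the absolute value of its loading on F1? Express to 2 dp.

Under orthogonal rotation h² = Σλ², so λ_F1² = h² − (0.7569) = 0.776 − 0.7569 = 0.0191.
|λ| = √0.0191 = 0.1382.

0.14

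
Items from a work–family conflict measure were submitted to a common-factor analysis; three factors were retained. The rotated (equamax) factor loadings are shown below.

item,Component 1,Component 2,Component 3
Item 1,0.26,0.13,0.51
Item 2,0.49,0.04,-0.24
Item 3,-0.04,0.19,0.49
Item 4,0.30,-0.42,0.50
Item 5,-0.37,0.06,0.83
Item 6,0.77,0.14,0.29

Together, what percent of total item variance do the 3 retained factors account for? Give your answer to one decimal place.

49.4%

Communalities: 0.3446, 0.2993, 0.2778, 0.5164, 0.8294, 0.6966; Σh² = 2.9641.
Total variance with 6 standardized items is 6, so the solution explains 2.9641/6 = 0.4940 = 49.40%.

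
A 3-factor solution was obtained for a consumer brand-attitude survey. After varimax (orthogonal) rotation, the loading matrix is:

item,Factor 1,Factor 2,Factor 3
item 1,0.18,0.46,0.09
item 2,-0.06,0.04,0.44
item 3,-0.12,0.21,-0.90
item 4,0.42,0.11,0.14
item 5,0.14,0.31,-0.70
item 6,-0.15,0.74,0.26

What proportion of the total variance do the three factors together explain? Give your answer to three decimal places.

Communalities: 0.2521, 0.1988, 0.8685, 0.2081, 0.6057, 0.6377; Σh² = 2.7709.
Total variance with 6 standardized items is 6, so the solution explains 2.7709/6 = 0.4618.

0.462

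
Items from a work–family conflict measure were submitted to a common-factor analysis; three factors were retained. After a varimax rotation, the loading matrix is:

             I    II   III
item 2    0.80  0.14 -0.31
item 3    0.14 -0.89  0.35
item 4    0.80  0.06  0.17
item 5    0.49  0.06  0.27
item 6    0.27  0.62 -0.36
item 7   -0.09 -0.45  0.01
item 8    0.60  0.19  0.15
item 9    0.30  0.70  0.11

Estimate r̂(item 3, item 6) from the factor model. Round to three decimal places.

-0.640

r̂ = Σ λ_i·λ_j across factors = (0.14)(0.27) + (-0.89)(0.62) + (0.35)(-0.36)
  = +0.0378 -0.5518 -0.1260 = -0.6400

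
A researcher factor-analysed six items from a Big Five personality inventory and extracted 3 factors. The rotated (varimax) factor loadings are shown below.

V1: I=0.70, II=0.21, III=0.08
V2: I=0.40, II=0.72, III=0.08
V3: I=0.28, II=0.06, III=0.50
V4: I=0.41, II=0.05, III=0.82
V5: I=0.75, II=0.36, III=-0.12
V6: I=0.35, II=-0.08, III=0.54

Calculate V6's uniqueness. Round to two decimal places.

0.58

h² = 0.35² + (-0.08)² + 0.54² = 0.1225 + 0.0064 + 0.2916 = 0.4205
Uniqueness u² = 1 − h² = 1 − 0.4205 = 0.5795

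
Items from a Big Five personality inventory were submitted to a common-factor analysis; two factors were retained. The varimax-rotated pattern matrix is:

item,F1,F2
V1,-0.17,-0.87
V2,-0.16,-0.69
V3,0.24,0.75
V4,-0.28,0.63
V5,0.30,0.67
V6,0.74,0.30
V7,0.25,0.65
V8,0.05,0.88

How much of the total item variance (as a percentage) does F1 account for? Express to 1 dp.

SS loadings for F1 = (-0.17)² + (-0.16)² + 0.24² + (-0.28)² + 0.30² + 0.74² + 0.25² + 0.05² = 0.8931
With 8 standardized items, total variance = 8. Proportion = 0.8931/8 = 0.1116 → 11.16%.

11.2%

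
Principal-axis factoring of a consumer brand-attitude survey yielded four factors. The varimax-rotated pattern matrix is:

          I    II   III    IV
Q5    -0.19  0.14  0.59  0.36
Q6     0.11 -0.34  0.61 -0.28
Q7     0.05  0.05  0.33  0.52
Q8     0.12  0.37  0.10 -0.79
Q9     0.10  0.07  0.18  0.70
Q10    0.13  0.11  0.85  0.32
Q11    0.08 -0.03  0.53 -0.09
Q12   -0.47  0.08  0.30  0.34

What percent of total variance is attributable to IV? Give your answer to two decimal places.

SS loadings for IV = 0.36² + (-0.28)² + 0.52² + (-0.79)² + 0.70² + 0.32² + (-0.09)² + 0.34² = 1.8186
With 8 standardized items, total variance = 8. Proportion = 1.8186/8 = 0.2273 → 22.73%.

22.73%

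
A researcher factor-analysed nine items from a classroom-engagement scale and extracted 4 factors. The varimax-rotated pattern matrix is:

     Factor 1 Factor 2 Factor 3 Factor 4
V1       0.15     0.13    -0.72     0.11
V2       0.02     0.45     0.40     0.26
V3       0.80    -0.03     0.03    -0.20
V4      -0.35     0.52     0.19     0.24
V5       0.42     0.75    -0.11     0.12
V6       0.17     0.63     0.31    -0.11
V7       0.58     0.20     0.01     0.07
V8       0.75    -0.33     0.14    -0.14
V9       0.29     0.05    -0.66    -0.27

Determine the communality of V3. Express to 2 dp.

0.68

h² = 0.80² + (-0.03)² + 0.03² + (-0.20)² = 0.6400 + 0.0009 + 0.0009 + 0.0400 = 0.6818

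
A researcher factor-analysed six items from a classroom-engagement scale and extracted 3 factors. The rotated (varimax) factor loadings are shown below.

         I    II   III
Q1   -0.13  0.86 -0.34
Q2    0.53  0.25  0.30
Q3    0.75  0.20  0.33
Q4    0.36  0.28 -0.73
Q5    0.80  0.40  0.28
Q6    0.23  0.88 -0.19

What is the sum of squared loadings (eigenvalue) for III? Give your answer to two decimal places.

0.96

SS loadings for III = (-0.34)² + 0.30² + 0.33² + (-0.73)² + 0.28² + (-0.19)² = 0.1156 + 0.0900 + 0.1089 + 0.5329 + 0.0784 + 0.0361 = 0.9619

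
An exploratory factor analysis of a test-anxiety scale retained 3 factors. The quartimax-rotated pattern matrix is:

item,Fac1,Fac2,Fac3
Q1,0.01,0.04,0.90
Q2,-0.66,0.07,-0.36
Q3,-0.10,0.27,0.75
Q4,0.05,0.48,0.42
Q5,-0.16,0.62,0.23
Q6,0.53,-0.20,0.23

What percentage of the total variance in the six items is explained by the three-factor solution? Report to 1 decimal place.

Communalities: 0.8117, 0.5701, 0.6454, 0.4093, 0.4629, 0.3738; Σh² = 3.2732.
Total variance with 6 standardized items is 6, so the solution explains 3.2732/6 = 0.5455 = 54.55%.

54.6%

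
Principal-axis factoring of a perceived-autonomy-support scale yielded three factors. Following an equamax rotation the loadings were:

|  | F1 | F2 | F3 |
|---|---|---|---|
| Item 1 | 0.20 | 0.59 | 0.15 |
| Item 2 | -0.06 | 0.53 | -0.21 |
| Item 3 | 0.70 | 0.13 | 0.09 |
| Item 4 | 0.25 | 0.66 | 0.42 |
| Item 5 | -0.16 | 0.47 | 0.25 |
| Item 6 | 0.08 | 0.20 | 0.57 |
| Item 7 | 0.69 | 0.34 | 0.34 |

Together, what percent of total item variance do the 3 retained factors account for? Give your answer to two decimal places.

47.38%

SS loadings by factor: 1.1042, 1.4580, 0.7541; total = 3.3163.
Total variance with 7 standardized items is 7, so the solution explains 3.3163/7 = 0.4738 = 47.38%.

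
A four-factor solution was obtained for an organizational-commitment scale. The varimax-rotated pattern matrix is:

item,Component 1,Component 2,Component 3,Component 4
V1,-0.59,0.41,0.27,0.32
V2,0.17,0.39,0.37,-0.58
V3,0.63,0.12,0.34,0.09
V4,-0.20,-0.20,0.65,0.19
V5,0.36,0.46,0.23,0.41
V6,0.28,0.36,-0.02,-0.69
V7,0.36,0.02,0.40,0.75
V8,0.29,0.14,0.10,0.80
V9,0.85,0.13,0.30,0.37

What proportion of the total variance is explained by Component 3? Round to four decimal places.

0.1179

SS loadings for Component 3 = 0.27² + 0.37² + 0.34² + 0.65² + 0.23² + (-0.02)² + 0.40² + 0.10² + 0.30² = 1.0612
Proportion of variance = 1.0612 / 9 = 0.1179.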